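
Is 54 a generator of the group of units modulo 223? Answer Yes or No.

φ(223) = 223 − 1 = 222 = 2 · 3 · 37.
It suffices to check that the order of 54 is not a proper divisor of 222: compute 54^(222/q) for q ∈ {2, 3, 37}.
54^111 ≡ 222 (mod 223)  [q = 2: ≢ 1 ✓]
54^74 ≡ 1 (mod 223)  [q = 3: ≡ 1 ✗]
54^6 ≡ 7 (mod 223)  [q = 37: ≢ 1 ✓]
54^74 ≡ 1 shows ord(54) | 74, strictly less than φ(223); not a primitive root.

No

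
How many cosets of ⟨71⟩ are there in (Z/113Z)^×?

The order of 71 must divide φ(113) = 113 − 1 = 112 = 2^4 · 7.
Divisors of 112: 1, 2, 4, 7, 8, 14, 16, 28, 56, 112.
Compute 71^d (mod 113) for the divisors d until we hit 1:
71^1 ≡ 71 (mod 113)
71^2 ≡ 69 (mod 113)
71^4 ≡ 15 (mod 113)
71^7 ≡ 35 (mod 113)
71^8 ≡ 112 (mod 113)
71^14 ≡ 95 (mod 113)
71^16 ≡ 1 (mod 113) ✓
Thus |⟨71⟩| = ord(71) = 16.
Index = |(Z/113Z)^×| / |⟨71⟩| = 112 / 16 = 7.

7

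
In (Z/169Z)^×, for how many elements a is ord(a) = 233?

φ(169) = φ(13^2) = 13·(13−1) = 156 = 2^2 · 3 · 13.
In a cyclic group of order 156, there are φ(d) elements of order d for each divisor d of 156, and zero for non-divisors.
Since 233 ∤ 156, the count is 0.

0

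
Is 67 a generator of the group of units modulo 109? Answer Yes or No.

Yes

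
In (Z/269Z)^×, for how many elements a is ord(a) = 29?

0

φ(269) = 269 − 1 = 268 = 2^2 · 67.
In a cyclic group of order 268, there are φ(d) elements of order d for each divisor d of 268, and zero for non-divisors.
29 does not divide 268, so no element of (Z/269Z)^× has order 29.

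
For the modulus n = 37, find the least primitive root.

φ(37) = 37 − 1 = 36 = 2^2 · 3^2.
g is a primitive root iff g^(36/q) ≢ 1 (mod 37) for each prime q ∈ {2, 3}.
g = 2: 2^18 ≡ 36; 2^12 ≡ 26 — none is 1, so 2 is a primitive root.
The smallest primitive root modulo 37 is 2.

2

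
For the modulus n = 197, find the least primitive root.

2

φ(197) = 197 − 1 = 196 = 2^2 · 7^2.
g is a primitive root iff g^(196/q) ≢ 1 (mod 197) for each prime q ∈ {2, 7}.
g = 2: 2^98 ≡ 196; 2^28 ≡ 104 — none is 1, so 2 is a primitive root.
So 2 is the smallest generator of (Z/197Z)^×.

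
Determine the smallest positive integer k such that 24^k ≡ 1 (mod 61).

20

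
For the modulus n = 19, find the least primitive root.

2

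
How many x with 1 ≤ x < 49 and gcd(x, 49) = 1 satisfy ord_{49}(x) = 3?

2

φ(49) = φ(7^2) = 7·(7−1) = 42 = 2 · 3 · 7.
(Z/49Z)^× is cyclic (|G| = 42); a cyclic group of order m has exactly φ(d) elements of each order d | m, and none otherwise.
3 | 42, and φ(3) = 3 − 1 = 2.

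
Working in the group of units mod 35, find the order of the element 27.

4

The order of 27 must divide φ(35) = φ(5·7) = (5−1)·(7−1) = 4·6 = 24 = 2^3 · 3.
Divisors of 24: 1, 2, 3, 4, 6, 8, 12, 24.
Test each divisor d:
27^1 ≡ 27 (mod 35)
27^2 ≡ 29 (mod 35)
27^3 ≡ 13 (mod 35)
27^4 ≡ 1 (mod 35) ✓
The smallest such exponent is 4, so the order of 27 is 4.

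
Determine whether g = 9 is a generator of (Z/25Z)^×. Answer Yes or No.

φ(25) = φ(5^2) = 5·(5−1) = 20 = 2^2 · 5.
Test 9^(20/q) mod 25 for each prime factor q of 20:
9^10 ≡ 1 (mod 25)  [q = 2: ≡ 1 ✗]
9^4 ≡ 11 (mod 25)  [q = 5: ≢ 1 ✓]
The check at q = 2 fails, so 9 generates a proper subgroup.

No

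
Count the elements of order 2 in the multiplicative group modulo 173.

1

φ(173) = 173 − 1 = 172 = 2^2 · 43.
In a cyclic group of order 172, there are φ(d) elements of order d for each divisor d of 172, and zero for non-divisors.
2 | 172, and φ(2) = 2 − 1 = 1.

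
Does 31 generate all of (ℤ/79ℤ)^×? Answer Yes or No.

No

φ(79) = 79 − 1 = 78 = 2 · 3 · 13.
31 is a primitive root mod 79 iff 31^(φ(79)/q) ≢ 1 for every prime q | φ(79), i.e. q ∈ {2, 3, 13}.
31^39 ≡ 1 (mod 79)  [q = 2: ≡ 1 ✗]
31^26 ≡ 55 (mod 79)  [q = 3: ≢ 1 ✓]
31^6 ≡ 64 (mod 79)  [q = 13: ≢ 1 ✓]
The check at q = 2 fails, so 31 generates a proper subgroup.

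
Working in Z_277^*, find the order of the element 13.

Since 13 ∈ (Z/277Z)^×, its order divides φ(277) = 277 − 1 = 276 = 2^2 · 3 · 23.
Divisors of 276: 1, 2, 3, 4, 6, 12, 23, 46, 69, 92, 138, 276.
Compute 13^d (mod 277) for the divisors d until we hit 1:
13^1 ≡ 13
13^2 ≡ 169
13^3 ≡ 258
13^4 ≡ 30
13^6 ≡ 84
13^12 ≡ 131
13^23 ≡ 276
13^46 ≡ 1
So ord_277(13) = 46.

46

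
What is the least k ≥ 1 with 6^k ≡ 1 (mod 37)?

4

ord(6) | φ(37) = 37 − 1 = 36 = 2^2 · 3^2.
Divisors of 36: 1, 2, 3, 4, 6, 9, 12, 18, 36.
Test each divisor d:
6^1 ≡ 6 (mod 37)
6^2 ≡ 36 (mod 37)
6^3 ≡ 31 (mod 37)
6^4 ≡ 1 (mod 37) ✓
So ord_37(6) = 4.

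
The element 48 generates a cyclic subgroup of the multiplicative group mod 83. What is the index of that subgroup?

2

ord(48) | φ(83) = 83 − 1 = 82 = 2 · 41.
Divisors of 82: 1, 2, 41, 82.
Compute 48^d (mod 83) for the divisors d until we hit 1:
48^1 ≡ 48
48^2 ≡ 63
48^41 ≡ 1
The order of 48 is 41, so the subgroup it generates has 41 elements.
Index = |(Z/83Z)^×| / |⟨48⟩| = 82 / 41 = 2.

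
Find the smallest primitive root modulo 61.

φ(61) = 61 − 1 = 60 = 2^2 · 3 · 5.
g is a primitive root iff g^(60/q) ≢ 1 (mod 61) for each prime q ∈ {2, 3, 5}.
g = 2: 2^30 ≡ 60; 2^20 ≡ 47; 2^12 ≡ 9 — none is 1, so 2 is a primitive root.
Hence the least primitive root of 61 is 2.

2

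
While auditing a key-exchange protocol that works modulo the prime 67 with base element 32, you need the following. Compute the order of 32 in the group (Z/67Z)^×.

66

The order of 32 must divide φ(67) = 67 − 1 = 66 = 2 · 3 · 11.
Divisors of 66: 1, 2, 3, 6, 11, 22, 33, 66.
Evaluate successive powers at the divisors of 66:
32^1 ≡ 32
32^2 ≡ 19
32^3 ≡ 5
32^6 ≡ 25
32^11 ≡ 30
32^22 ≡ 29
32^33 ≡ 66
32^66 ≡ 1
The smallest such exponent is 66, so the order of 32 is 66.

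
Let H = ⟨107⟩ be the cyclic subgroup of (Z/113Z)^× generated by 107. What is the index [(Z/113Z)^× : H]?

1

By Lagrange's theorem, ord_113(107) divides φ(113) = 113 − 1 = 112 = 2^4 · 7.
Divisors of 112: 1, 2, 4, 7, 8, 14, 16, 28, 56, 112.
Test each divisor d:
107^1 ≡ 107
107^2 ≡ 36
107^4 ≡ 53
107^7 ≡ 78
107^8 ≡ 97
107^14 ≡ 95
107^16 ≡ 30
107^28 ≡ 98
107^56 ≡ 112
107^112 ≡ 1
Thus |⟨107⟩| = ord(107) = 112.
The index is φ(113) / ord(107) = 112 / 112 = 1.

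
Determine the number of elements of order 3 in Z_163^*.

φ(163) = 163 − 1 = 162 = 2 · 3^4.
(Z/163Z)^× is cyclic (|G| = 162); a cyclic group of order m has exactly φ(d) elements of each order d | m, and none otherwise.
3 | 162, and φ(3) = 3 − 1 = 2.

2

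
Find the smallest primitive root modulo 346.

φ(346) = φ(2)·φ(173) = 1·172 = 172 = 2^2 · 43.
g is a primitive root iff g^(172/q) ≢ 1 (mod 346) for each prime q ∈ {2, 43}.
g = 2: gcd(2, 346) = 2 > 1, not a unit — skip.
g = 3: 3^86 ≡ 345; 3^4 ≡ 81 — none is 1, so 3 is a primitive root.
The smallest primitive root modulo 346 is 3.

3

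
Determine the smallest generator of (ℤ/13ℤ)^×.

2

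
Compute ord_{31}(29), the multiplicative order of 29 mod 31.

10

ord(29) | φ(31) = 31 − 1 = 30 = 2 · 3 · 5.
Divisors of 30: 1, 2, 3, 5, 6, 10, 15, 30.
Test each divisor d:
29^1 ≡ 29
29^2 ≡ 4
29^3 ≡ 23
29^5 ≡ 30
29^6 ≡ 2
29^10 ≡ 1
So ord_31(29) = 10.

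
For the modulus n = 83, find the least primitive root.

2

φ(83) = 83 − 1 = 82 = 2 · 41.
Test candidates g = 2, 3, … against the prime factors q ∈ {2, 41} of φ(83): g is a generator iff g^(82/q) ≢ 1 for every such q.
g = 2: 2^41 ≡ 82; 2^2 ≡ 4 — none is 1, so 2 is a primitive root.
The smallest primitive root modulo 83 is 2.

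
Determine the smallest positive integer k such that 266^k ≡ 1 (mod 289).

272

Since 266 ∈ (Z/289Z)^×, its order divides φ(289) = φ(17^2) = 17·(17−1) = 272 = 2^4 · 17.
Divisors of 272: 1, 2, 4, 8, 16, 17, 34, 68, 136, 272.
Test each divisor d:
266^1 ≡ 266 (mod 289)
266^2 ≡ 240 (mod 289)
266^4 ≡ 89 (mod 289)
266^8 ≡ 118 (mod 289)
266^16 ≡ 52 (mod 289)
266^17 ≡ 249 (mod 289)
266^34 ≡ 155 (mod 289)
266^68 ≡ 38 (mod 289)
266^136 ≡ 288 (mod 289)
266^272 ≡ 1 (mod 289) ✓
So ord_289(266) = 272.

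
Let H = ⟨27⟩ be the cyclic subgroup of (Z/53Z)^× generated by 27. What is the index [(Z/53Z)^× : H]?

By Lagrange's theorem, ord_53(27) divides φ(53) = 53 − 1 = 52 = 2^2 · 13.
Divisors of 52: 1, 2, 4, 13, 26, 52.
Test each divisor d:
27^1 ≡ 27 (mod 53)
27^2 ≡ 40 (mod 53)
27^4 ≡ 10 (mod 53)
27^13 ≡ 23 (mod 53)
27^26 ≡ 52 (mod 53)
27^52 ≡ 1 (mod 53) ✓
The order of 27 is 52, so the subgroup it generates has 52 elements.
The index is φ(53) / ord(27) = 52 / 52 = 1.

1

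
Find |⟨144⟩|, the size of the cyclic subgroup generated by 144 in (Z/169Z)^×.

By Lagrange's theorem, ord_169(144) divides φ(169) = φ(13^2) = 13·(13−1) = 156 = 2^2 · 3 · 13.
Divisors of 156: 1, 2, 3, 4, 6, 12, 13, 26, 39, 52, 78, 156.
Check 144^d mod 169 for each divisor in increasing order:
144^1 ≡ 144 (mod 169)
144^2 ≡ 118 (mod 169)
144^3 ≡ 92 (mod 169)
144^4 ≡ 66 (mod 169)
144^6 ≡ 14 (mod 169)
144^12 ≡ 27 (mod 169)
144^13 ≡ 1 (mod 169) ✓
The smallest such exponent is 13, so the order of 144 is 13.

13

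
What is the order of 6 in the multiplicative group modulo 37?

Since 6 ∈ (Z/37Z)^×, its order divides φ(37) = 37 − 1 = 36 = 2^2 · 3^2.
Divisors of 36: 1, 2, 3, 4, 6, 9, 12, 18, 36.
Evaluate successive powers at the divisors of 36:
6^1 ≡ 6 (mod 37)
6^2 ≡ 36 (mod 37)
6^3 ≡ 31 (mod 37)
6^4 ≡ 1 (mod 37) ✓
The smallest such exponent is 4, so the order of 6 is 4.

4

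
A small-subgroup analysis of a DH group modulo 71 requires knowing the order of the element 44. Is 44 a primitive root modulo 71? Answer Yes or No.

Yes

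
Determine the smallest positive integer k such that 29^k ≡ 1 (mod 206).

51

By Lagrange's theorem, ord_206(29) divides φ(206) = φ(2)·φ(103) = 1·102 = 102 = 2 · 3 · 17.
Divisors of 102: 1, 2, 3, 6, 17, 34, 51, 102.
Test each divisor d:
29^1 ≡ 29 (mod 206)
29^2 ≡ 17 (mod 206)
29^3 ≡ 81 (mod 206)
29^6 ≡ 175 (mod 206)
29^17 ≡ 159 (mod 206)
29^34 ≡ 149 (mod 206)
29^51 ≡ 1 (mod 206) ✓
Therefore the multiplicative order of 29 modulo 206 is 51.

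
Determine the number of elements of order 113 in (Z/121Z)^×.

φ(121) = φ(11^2) = 11·(11−1) = 110 = 2 · 5 · 11.
Since (Z/121Z)^× is cyclic of order 110, the number of elements of order d is φ(d) when d | 110 and 0 otherwise.
Since 113 ∤ 110, the count is 0.

0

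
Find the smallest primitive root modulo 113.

3

φ(113) = 113 − 1 = 112 = 2^4 · 7.
Test candidates g = 2, 3, … against the prime factors q ∈ {2, 7} of φ(113): g is a generator iff g^(112/q) ≢ 1 for every such q.
g = 2: 2^56 ≡ 1 — hits 1, so not a primitive root.
g = 3: 3^56 ≡ 112; 3^16 ≡ 49 — none is 1, so 3 is a primitive root.
The smallest primitive root modulo 113 is 3.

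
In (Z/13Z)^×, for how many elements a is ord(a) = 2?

1

φ(13) = 13 − 1 = 12 = 2^2 · 3.
(Z/13Z)^× is cyclic (|G| = 12); a cyclic group of order m has exactly φ(d) elements of each order d | m, and none otherwise.
2 | 12, and φ(2) = 2 − 1 = 1.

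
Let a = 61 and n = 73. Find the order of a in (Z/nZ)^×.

By Lagrange's theorem, ord_73(61) divides φ(73) = 73 − 1 = 72 = 2^3 · 3^2.
Divisors of 72: 1, 2, 3, 4, 6, 8, 9, 12, 18, 24, 36, 72.
Test each divisor d:
61^1 ≡ 61 (mod 73)
61^2 ≡ 71 (mod 73)
61^3 ≡ 24 (mod 73)
61^4 ≡ 4 (mod 73)
61^6 ≡ 65 (mod 73)
61^8 ≡ 16 (mod 73)
61^9 ≡ 27 (mod 73)
61^12 ≡ 64 (mod 73)
61^18 ≡ 72 (mod 73)
61^24 ≡ 8 (mod 73)
61^36 ≡ 1 (mod 73) ✓
Therefore the multiplicative order of 61 modulo 73 is 36.

36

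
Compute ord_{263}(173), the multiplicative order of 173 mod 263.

131

Since 173 ∈ (Z/263Z)^×, its order divides φ(263) = 263 − 1 = 262 = 2 · 131.
Divisors of 262: 1, 2, 131, 262.
Compute 173^d (mod 263) for the divisors d until we hit 1:
173^1 ≡ 173 (mod 263)
173^2 ≡ 210 (mod 263)
173^131 ≡ 1 (mod 263) ✓
So ord_263(173) = 131.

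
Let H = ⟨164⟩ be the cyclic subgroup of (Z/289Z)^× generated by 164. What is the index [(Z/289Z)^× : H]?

1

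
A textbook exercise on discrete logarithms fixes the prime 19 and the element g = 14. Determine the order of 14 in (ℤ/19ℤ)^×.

ord(14) | φ(19) = 19 − 1 = 18 = 2 · 3^2.
Divisors of 18: 1, 2, 3, 6, 9, 18.
Compute 14^d (mod 19) for the divisors d until we hit 1:
14^1 ≡ 14 (mod 19)
14^2 ≡ 6 (mod 19)
14^3 ≡ 8 (mod 19)
14^6 ≡ 7 (mod 19)
14^9 ≡ 18 (mod 19)
14^18 ≡ 1 (mod 19) ✓
Therefore the multiplicative order of 14 modulo 19 is 18.

18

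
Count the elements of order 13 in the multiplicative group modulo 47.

0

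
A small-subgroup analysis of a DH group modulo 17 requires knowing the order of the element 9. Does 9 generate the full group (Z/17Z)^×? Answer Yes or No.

No

φ(17) = 17 − 1 = 16 = 2^4.
It suffices to check that the order of 9 is not a proper divisor of 16: compute 9^(16/q) for q ∈ {2}.
9^8 ≡ 1 (mod 17)  [q = 2: ≡ 1 ✗]
The check at q = 2 fails, so 9 generates a proper subgroup.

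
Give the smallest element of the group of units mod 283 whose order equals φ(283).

3

φ(283) = 283 − 1 = 282 = 2 · 3 · 47.
Test candidates g = 2, 3, … against the prime factors q ∈ {2, 3, 47} of φ(283): g is a generator iff g^(282/q) ≢ 1 for every such q.
g = 2: 2^141 ≡ 282; 2^94 ≡ 1 — hits 1, so not a primitive root.
g = 3: 3^141 ≡ 282; 3^94 ≡ 238; 3^6 ≡ 163 — none is 1, so 3 is a primitive root.
The smallest primitive root modulo 283 is 3.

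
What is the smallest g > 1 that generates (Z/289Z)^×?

3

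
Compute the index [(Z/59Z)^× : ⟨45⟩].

2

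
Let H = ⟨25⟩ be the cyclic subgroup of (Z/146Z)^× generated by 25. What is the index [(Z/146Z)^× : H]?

2

By Lagrange's theorem, ord_146(25) divides φ(146) = φ(2)·φ(73) = 1·72 = 72 = 2^3 · 3^2.
Divisors of 72: 1, 2, 3, 4, 6, 8, 9, 12, 18, 24, 36, 72.
Evaluate successive powers at the divisors of 72:
25^1 ≡ 25 (mod 146)
25^2 ≡ 41 (mod 146)
25^3 ≡ 3 (mod 146)
25^4 ≡ 75 (mod 146)
25^6 ≡ 9 (mod 146)
25^8 ≡ 77 (mod 146)
25^9 ≡ 27 (mod 146)
25^12 ≡ 81 (mod 146)
25^18 ≡ 145 (mod 146)
25^24 ≡ 137 (mod 146)
25^36 ≡ 1 (mod 146) ✓
So ord_146(25) = 36, hence |⟨25⟩| = 36.
The index is φ(146) / ord(25) = 72 / 36 = 2.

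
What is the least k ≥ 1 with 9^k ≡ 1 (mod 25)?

ord(9) | φ(25) = φ(5^2) = 5·(5−1) = 20 = 2^2 · 5.
Divisors of 20: 1, 2, 4, 5, 10, 20.
Check 9^d mod 25 for each divisor in increasing order:
9^1 ≡ 9 (mod 25)
9^2 ≡ 6 (mod 25)
9^4 ≡ 11 (mod 25)
9^5 ≡ 24 (mod 25)
9^10 ≡ 1 (mod 25) ✓
Therefore the multiplicative order of 9 modulo 25 is 10.

10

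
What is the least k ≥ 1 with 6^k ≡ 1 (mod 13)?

ord(6) | φ(13) = 13 − 1 = 12 = 2^2 · 3.
Divisors of 12: 1, 2, 3, 4, 6, 12.
Compute 6^d (mod 13) for the divisors d until we hit 1:
6^1 ≡ 6 (mod 13)
6^2 ≡ 10 (mod 13)
6^3 ≡ 8 (mod 13)
6^4 ≡ 9 (mod 13)
6^6 ≡ 12 (mod 13)
6^12 ≡ 1 (mod 13) ✓
Therefore the multiplicative order of 6 modulo 13 is 12.

12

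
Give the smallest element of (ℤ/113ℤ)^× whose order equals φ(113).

φ(113) = 113 − 1 = 112 = 2^4 · 7.
Test candidates g = 2, 3, … against the prime factors q ∈ {2, 7} of φ(113): g is a generator iff g^(112/q) ≢ 1 for every such q.
g = 2: 2^56 ≡ 1 — hits 1, so not a primitive root.
g = 3: 3^56 ≡ 112; 3^16 ≡ 49 — none is 1, so 3 is a primitive root.
So 3 is the smallest generator of (Z/113Z)^×.

3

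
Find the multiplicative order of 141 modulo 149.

148

By Lagrange's theorem, ord_149(141) divides φ(149) = 149 − 1 = 148 = 2^2 · 37.
Divisors of 148: 1, 2, 4, 37, 74, 148.
Compute 141^d (mod 149) for the divisors d until we hit 1:
141^1 ≡ 141 (mod 149)
141^2 ≡ 64 (mod 149)
141^4 ≡ 73 (mod 149)
141^37 ≡ 105 (mod 149)
141^74 ≡ 148 (mod 149)
141^148 ≡ 1 (mod 149) ✓
Therefore the multiplicative order of 141 modulo 149 is 148.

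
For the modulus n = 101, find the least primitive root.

φ(101) = 101 − 1 = 100 = 2^2 · 5^2.
g is a primitive root iff g^(100/q) ≢ 1 (mod 101) for each prime q ∈ {2, 5}.
g = 2: 2^50 ≡ 100; 2^20 ≡ 95 — none is 1, so 2 is a primitive root.
Hence the least primitive root of 101 is 2.

2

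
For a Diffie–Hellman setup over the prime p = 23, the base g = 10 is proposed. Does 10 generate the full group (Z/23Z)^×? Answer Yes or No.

Yes

φ(23) = 23 − 1 = 22 = 2 · 11.
Test 10^(22/q) mod 23 for each prime factor q of 22:
10^11 ≡ 22 (mod 23)  [q = 2: ≢ 1 ✓]
10^2 ≡ 8 (mod 23)  [q = 11: ≢ 1 ✓]
All checks pass, so 10 has order 22 and is a primitive root modulo 23.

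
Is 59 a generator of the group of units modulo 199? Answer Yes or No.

φ(199) = 199 − 1 = 198 = 2 · 3^2 · 11.
59 is a primitive root mod 199 iff 59^(φ(199)/q) ≢ 1 for every prime q | φ(199), i.e. q ∈ {2, 3, 11}.
59^99 ≡ 198 (mod 199)  [q = 2: ≢ 1 ✓]
59^66 ≡ 1 (mod 199)  [q = 3: ≡ 1 ✗]
59^18 ≡ 63 (mod 199)  [q = 11: ≢ 1 ✓]
59^66 ≡ 1 shows ord(59) | 66, strictly less than φ(199); not a primitive root.

No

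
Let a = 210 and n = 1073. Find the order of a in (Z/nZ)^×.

126

By Lagrange's theorem, ord_1073(210) divides φ(1073) = φ(29·37) = (29−1)·(37−1) = 28·36 = 1008 = 2^4 · 3^2 · 7.
Divisors of 1008: 1, 2, 3, 4, 6, 7, 8, 9, 12, 14, 16, 18, 21, 24, 28, 36, 42, 48, 56, 63, 72, 84, 112, 126, 144, 168, 252, 336, 504, 1008.
Compute 210^d (mod 1073) for the divisors d until we hit 1:
210^1 ≡ 210
210^2 ≡ 107
210^3 ≡ 1010
210^4 ≡ 719
210^6 ≡ 750
210^7 ≡ 842
210^8 ≡ 848
210^9 ≡ 1035
210^12 ≡ 248
210^14 ≡ 784
210^16 ≡ 194
210^18 ≡ 371
210^21 ≡ 233
210^24 ≡ 343
210^28 ≡ 900
210^36 ≡ 297
210^42 ≡ 639
210^48 ≡ 692
210^56 ≡ 958
210^63 ≡ 813
210^72 ≡ 223
210^84 ≡ 581
210^112 ≡ 349
210^126 ≡ 1
Hence ord(210) = 126.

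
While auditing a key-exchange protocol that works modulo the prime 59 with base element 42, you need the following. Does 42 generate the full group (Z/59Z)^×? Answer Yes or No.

Yes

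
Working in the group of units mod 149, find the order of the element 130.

74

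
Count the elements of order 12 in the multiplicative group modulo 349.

4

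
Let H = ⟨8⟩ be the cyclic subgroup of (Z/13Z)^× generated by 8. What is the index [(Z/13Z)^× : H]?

3

Since 8 ∈ (Z/13Z)^×, its order divides φ(13) = 13 − 1 = 12 = 2^2 · 3.
Divisors of 12: 1, 2, 3, 4, 6, 12.
Test each divisor d:
8^1 ≡ 8
8^2 ≡ 12
8^3 ≡ 5
8^4 ≡ 1
So ord_13(8) = 4, hence |⟨8⟩| = 4.
Index = |(Z/13Z)^×| / |⟨8⟩| = 12 / 4 = 3.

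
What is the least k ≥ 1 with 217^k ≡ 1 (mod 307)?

Since 217 ∈ (Z/307Z)^×, its order divides φ(307) = 307 − 1 = 306 = 2 · 3^2 · 17.
Divisors of 306: 1, 2, 3, 6, 9, 17, 18, 34, 51, 102, 153, 306.
Check 217^d mod 307 for each divisor in increasing order:
217^1 ≡ 217 (mod 307)
217^2 ≡ 118 (mod 307)
217^3 ≡ 125 (mod 307)
217^6 ≡ 275 (mod 307)
217^9 ≡ 298 (mod 307)
217^17 ≡ 214 (mod 307)
217^18 ≡ 81 (mod 307)
217^34 ≡ 53 (mod 307)
217^51 ≡ 290 (mod 307)
217^102 ≡ 289 (mod 307)
217^153 ≡ 306 (mod 307)
217^306 ≡ 1 (mod 307) ✓
Therefore the multiplicative order of 217 modulo 307 is 306.

306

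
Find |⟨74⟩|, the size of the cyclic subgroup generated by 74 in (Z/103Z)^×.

102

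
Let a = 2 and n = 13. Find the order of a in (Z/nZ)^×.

12

By Lagrange's theorem, ord_13(2) divides φ(13) = 13 − 1 = 12 = 2^2 · 3.
Divisors of 12: 1, 2, 3, 4, 6, 12.
Check 2^d mod 13 for each divisor in increasing order:
2^1 ≡ 2 (mod 13)
2^2 ≡ 4 (mod 13)
2^3 ≡ 8 (mod 13)
2^4 ≡ 3 (mod 13)
2^6 ≡ 12 (mod 13)
2^12 ≡ 1 (mod 13) ✓
The smallest such exponent is 12, so the order of 2 is 12.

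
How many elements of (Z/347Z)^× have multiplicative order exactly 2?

1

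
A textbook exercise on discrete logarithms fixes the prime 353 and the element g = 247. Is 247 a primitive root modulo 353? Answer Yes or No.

φ(353) = 353 − 1 = 352 = 2^5 · 11.
247 is a primitive root mod 353 iff 247^(φ(353)/q) ≢ 1 for every prime q | φ(353), i.e. q ∈ {2, 11}.
247^176 ≡ 352 (mod 353)  [q = 2: ≢ 1 ✓]
247^32 ≡ 1 (mod 353)  [q = 11: ≡ 1 ✗]
The check at q = 11 fails, so 247 generates a proper subgroup.

No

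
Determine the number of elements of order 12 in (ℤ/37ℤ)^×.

φ(37) = 37 − 1 = 36 = 2^2 · 3^2.
In a cyclic group of order 36, there are φ(d) elements of order d for each divisor d of 36, and zero for non-divisors.
12 = 2^2 · 3 divides 36, and φ(12) = 4.

4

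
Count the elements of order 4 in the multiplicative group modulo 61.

φ(61) = 61 − 1 = 60 = 2^2 · 3 · 5.
In a cyclic group of order 60, there are φ(d) elements of order d for each divisor d of 60, and zero for non-divisors.
4 = 2^2 divides 60, and φ(4) = 2.

2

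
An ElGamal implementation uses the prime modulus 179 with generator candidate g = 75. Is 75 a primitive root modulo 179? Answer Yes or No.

No

φ(179) = 179 − 1 = 178 = 2 · 89.
It suffices to check that the order of 75 is not a proper divisor of 178: compute 75^(178/q) for q ∈ {2, 89}.
75^89 ≡ 1 (mod 179)  [q = 2: ≡ 1 ✗]
75^2 ≡ 76 (mod 179)  [q = 89: ≢ 1 ✓]
The check at q = 2 fails, so 75 generates a proper subgroup.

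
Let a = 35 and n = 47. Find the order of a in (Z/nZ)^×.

46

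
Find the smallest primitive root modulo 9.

2

φ(9) = φ(3^2) = 3·(3−1) = 6 = 2 · 3.
Test candidates g = 2, 3, … against the prime factors q ∈ {2, 3} of φ(9): g is a generator iff g^(6/q) ≢ 1 for every such q.
g = 2: 2^3 ≡ 8; 2^2 ≡ 4 — none is 1, so 2 is a primitive root.
The smallest primitive root modulo 9 is 2.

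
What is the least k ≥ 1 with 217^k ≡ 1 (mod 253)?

110

The order of 217 must divide φ(253) = φ(11·23) = (11−1)·(23−1) = 10·22 = 220 = 2^2 · 5 · 11.
Divisors of 220: 1, 2, 4, 5, 10, 11, 20, 22, 44, 55, 110, 220.
Compute 217^d (mod 253) for the divisors d until we hit 1:
217^1 ≡ 217 (mod 253)
217^2 ≡ 31 (mod 253)
217^4 ≡ 202 (mod 253)
217^5 ≡ 65 (mod 253)
217^10 ≡ 177 (mod 253)
217^11 ≡ 206 (mod 253)
217^20 ≡ 210 (mod 253)
217^22 ≡ 185 (mod 253)
217^44 ≡ 70 (mod 253)
217^55 ≡ 252 (mod 253)
217^110 ≡ 1 (mod 253) ✓
Hence ord(217) = 110.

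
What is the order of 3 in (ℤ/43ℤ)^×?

ord(3) | φ(43) = 43 − 1 = 42 = 2 · 3 · 7.
Divisors of 42: 1, 2, 3, 6, 7, 14, 21, 42.
Evaluate successive powers at the divisors of 42:
3^1 ≡ 3 (mod 43)
3^2 ≡ 9 (mod 43)
3^3 ≡ 27 (mod 43)
3^6 ≡ 41 (mod 43)
3^7 ≡ 37 (mod 43)
3^14 ≡ 36 (mod 43)
3^21 ≡ 42 (mod 43)
3^42 ≡ 1 (mod 43) ✓
Therefore the multiplicative order of 3 modulo 43 is 42.

42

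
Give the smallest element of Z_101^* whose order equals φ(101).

2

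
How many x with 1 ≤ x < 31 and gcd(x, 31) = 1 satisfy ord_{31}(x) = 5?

4

φ(31) = 31 − 1 = 30 = 2 · 3 · 5.
(Z/31Z)^× is cyclic (|G| = 30); a cyclic group of order m has exactly φ(d) elements of each order d | m, and none otherwise.
5 | 30, and φ(5) = 5 − 1 = 4.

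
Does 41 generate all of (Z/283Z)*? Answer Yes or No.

No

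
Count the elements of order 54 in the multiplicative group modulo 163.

φ(163) = 163 − 1 = 162 = 2 · 3^4.
Since (Z/163Z)^× is cyclic of order 162, the number of elements of order d is φ(d) when d | 162 and 0 otherwise.
54 = 2 · 3^3 divides 162, and φ(54) = 18.

18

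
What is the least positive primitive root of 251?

φ(251) = 251 − 1 = 250 = 2 · 5^3.
Test candidates g = 2, 3, … against the prime factors q ∈ {2, 5} of φ(251): g is a generator iff g^(250/q) ≢ 1 for every such q.
g = 2: 2^125 ≡ 250; 2^50 ≡ 1 — hits 1, so not a primitive root.
g = 3: 3^125 ≡ 1 — hits 1, so not a primitive root.
g = 4: 4^125 ≡ 1 — hits 1, so not a primitive root.
g = 5: 5^125 ≡ 1 — hits 1, so not a primitive root.
g = 6: 6^125 ≡ 250; 6^50 ≡ 219 — none is 1, so 6 is a primitive root.
The smallest primitive root modulo 251 is 6.

6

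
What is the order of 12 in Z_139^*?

Since 12 ∈ (Z/139Z)^×, its order divides φ(139) = 139 − 1 = 138 = 2 · 3 · 23.
Divisors of 138: 1, 2, 3, 6, 23, 46, 69, 138.
Evaluate successive powers at the divisors of 138:
12^1 ≡ 12
12^2 ≡ 5
12^3 ≡ 60
12^6 ≡ 125
12^23 ≡ 97
12^46 ≡ 96
12^69 ≡ 138
12^138 ≡ 1
The smallest such exponent is 138, so the order of 12 is 138.

138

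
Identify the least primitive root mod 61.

2

φ(61) = 61 − 1 = 60 = 2^2 · 3 · 5.
Test candidates g = 2, 3, … against the prime factors q ∈ {2, 3, 5} of φ(61): g is a generator iff g^(60/q) ≢ 1 for every such q.
g = 2: 2^30 ≡ 60; 2^20 ≡ 47; 2^12 ≡ 9 — none is 1, so 2 is a primitive root.
The smallest primitive root modulo 61 is 2.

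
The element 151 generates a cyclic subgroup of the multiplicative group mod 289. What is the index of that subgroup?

2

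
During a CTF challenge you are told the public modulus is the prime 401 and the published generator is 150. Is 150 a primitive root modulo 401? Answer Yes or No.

Yes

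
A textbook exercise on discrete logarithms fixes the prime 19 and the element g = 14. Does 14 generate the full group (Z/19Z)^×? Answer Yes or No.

Yes

φ(19) = 19 − 1 = 18 = 2 · 3^2.
14 is a primitive root mod 19 iff 14^(φ(19)/q) ≢ 1 for every prime q | φ(19), i.e. q ∈ {2, 3}.
14^9 ≡ 18 (mod 19)  [q = 2: ≢ 1 ✓]
14^6 ≡ 7 (mod 19)  [q = 3: ≢ 1 ✓]
All checks pass, so 14 has order 18 and is a primitive root modulo 19.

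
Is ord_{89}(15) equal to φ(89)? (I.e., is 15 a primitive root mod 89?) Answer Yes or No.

φ(89) = 89 − 1 = 88 = 2^3 · 11.
It suffices to check that the order of 15 is not a proper divisor of 88: compute 15^(88/q) for q ∈ {2, 11}.
15^44 ≡ 88 (mod 89)  [q = 2: ≢ 1 ✓]
15^8 ≡ 78 (mod 89)  [q = 11: ≢ 1 ✓]
Every test exponent gives a nontrivial residue, hence 15 generates the full group.

Yes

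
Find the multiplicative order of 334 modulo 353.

ord(334) | φ(353) = 353 − 1 = 352 = 2^5 · 11.
Divisors of 352: 1, 2, 4, 8, 11, 16, 22, 32, 44, 88, 176, 352.
Evaluate successive powers at the divisors of 352:
334^1 ≡ 334 (mod 353)
334^2 ≡ 8 (mod 353)
334^4 ≡ 64 (mod 353)
334^8 ≡ 213 (mod 353)
334^11 ≡ 100 (mod 353)
334^16 ≡ 185 (mod 353)
334^22 ≡ 116 (mod 353)
334^32 ≡ 337 (mod 353)
334^44 ≡ 42 (mod 353)
334^88 ≡ 352 (mod 353)
334^176 ≡ 1 (mod 353) ✓
Hence ord(334) = 176.

176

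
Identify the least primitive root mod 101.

2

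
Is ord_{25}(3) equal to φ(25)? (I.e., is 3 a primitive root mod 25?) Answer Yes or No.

Yes

φ(25) = φ(5^2) = 5·(5−1) = 20 = 2^2 · 5.
It suffices to check that the order of 3 is not a proper divisor of 20: compute 3^(20/q) for q ∈ {2, 5}.
3^10 ≡ 24 (mod 25)  [q = 2: ≢ 1 ✓]
3^4 ≡ 6 (mod 25)  [q = 5: ≢ 1 ✓]
All checks pass, so 3 has order 20 and is a primitive root modulo 25.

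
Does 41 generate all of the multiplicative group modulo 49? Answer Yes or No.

φ(49) = φ(7^2) = 7·(7−1) = 42 = 2 · 3 · 7.
It suffices to check that the order of 41 is not a proper divisor of 42: compute 41^(42/q) for q ∈ {2, 3, 7}.
41^21 ≡ 48 (mod 49)  [q = 2: ≢ 1 ✓]
41^14 ≡ 1 (mod 49)  [q = 3: ≡ 1 ✗]
41^6 ≡ 43 (mod 49)  [q = 7: ≢ 1 ✓]
41^14 ≡ 1 shows ord(41) | 14, strictly less than φ(49); not a primitive root.

No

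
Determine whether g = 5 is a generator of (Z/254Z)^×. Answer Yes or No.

No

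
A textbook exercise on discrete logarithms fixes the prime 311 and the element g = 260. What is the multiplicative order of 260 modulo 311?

31

The order of 260 must divide φ(311) = 311 − 1 = 310 = 2 · 5 · 31.
Divisors of 310: 1, 2, 5, 10, 31, 62, 155, 310.
Compute 260^d (mod 311) for the divisors d until we hit 1:
260^1 ≡ 260 (mod 311)
260^2 ≡ 113 (mod 311)
260^5 ≡ 15 (mod 311)
260^10 ≡ 225 (mod 311)
260^31 ≡ 1 (mod 311) ✓
Hence ord(260) = 31.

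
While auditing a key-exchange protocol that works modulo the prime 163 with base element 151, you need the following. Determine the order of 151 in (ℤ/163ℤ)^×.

ord(151) | φ(163) = 163 − 1 = 162 = 2 · 3^4.
Divisors of 162: 1, 2, 3, 6, 9, 18, 27, 54, 81, 162.
Test each divisor d:
151^1 ≡ 151
151^2 ≡ 144
151^3 ≡ 65
151^6 ≡ 150
151^9 ≡ 133
151^18 ≡ 85
151^27 ≡ 58
151^54 ≡ 104
151^81 ≡ 1
The smallest such exponent is 81, so the order of 151 is 81.

81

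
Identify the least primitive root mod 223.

3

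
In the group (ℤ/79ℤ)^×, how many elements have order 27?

φ(79) = 79 − 1 = 78 = 2 · 3 · 13.
In a cyclic group of order 78, there are φ(d) elements of order d for each divisor d of 78, and zero for non-divisors.
Here 78 is not a multiple of 27, so there are no elements of order 27.

0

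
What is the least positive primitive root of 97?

5

φ(97) = 97 − 1 = 96 = 2^5 · 3.
Test candidates g = 2, 3, … against the prime factors q ∈ {2, 3} of φ(97): g is a generator iff g^(96/q) ≢ 1 for every such q.
g = 2: 2^48 ≡ 1 — hits 1, so not a primitive root.
g = 3: 3^48 ≡ 1 — hits 1, so not a primitive root.
g = 4: 4^48 ≡ 1 — hits 1, so not a primitive root.
g = 5: 5^48 ≡ 96; 5^32 ≡ 35 — none is 1, so 5 is a primitive root.
Hence the least primitive root of 97 is 5.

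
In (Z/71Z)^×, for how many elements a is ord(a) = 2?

1

φ(71) = 71 − 1 = 70 = 2 · 5 · 7.
Since (Z/71Z)^× is cyclic of order 70, the number of elements of order d is φ(d) when d | 70 and 0 otherwise.
2 | 70, and φ(2) = 2 − 1 = 1.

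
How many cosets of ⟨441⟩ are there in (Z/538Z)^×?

By Lagrange's theorem, ord_538(441) divides φ(538) = φ(2)·φ(269) = 1·268 = 268 = 2^2 · 67.
Divisors of 268: 1, 2, 4, 67, 134, 268.
Check 441^d mod 538 for each divisor in increasing order:
441^1 ≡ 441 (mod 538)
441^2 ≡ 263 (mod 538)
441^4 ≡ 305 (mod 538)
441^67 ≡ 1 (mod 538) ✓
Thus |⟨441⟩| = ord(441) = 67.
The index is φ(538) / ord(441) = 268 / 67 = 4.

4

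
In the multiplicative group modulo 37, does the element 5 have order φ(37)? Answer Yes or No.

φ(37) = 37 − 1 = 36 = 2^2 · 3^2.
Test 5^(36/q) mod 37 for each prime factor q of 36:
5^18 ≡ 36 (mod 37)  [q = 2: ≢ 1 ✓]
5^12 ≡ 10 (mod 37)  [q = 3: ≢ 1 ✓]
Every test exponent gives a nontrivial residue, hence 5 generates the full group.

Yes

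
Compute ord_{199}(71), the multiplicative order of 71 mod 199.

198

The order of 71 must divide φ(199) = 199 − 1 = 198 = 2 · 3^2 · 11.
Divisors of 198: 1, 2, 3, 6, 9, 11, 18, 22, 33, 66, 99, 198.
Evaluate successive powers at the divisors of 198:
71^1 ≡ 71 (mod 199)
71^2 ≡ 66 (mod 199)
71^3 ≡ 109 (mod 199)
71^6 ≡ 140 (mod 199)
71^9 ≡ 136 (mod 199)
71^11 ≡ 21 (mod 199)
71^18 ≡ 188 (mod 199)
71^22 ≡ 43 (mod 199)
71^33 ≡ 107 (mod 199)
71^66 ≡ 106 (mod 199)
71^99 ≡ 198 (mod 199)
71^198 ≡ 1 (mod 199) ✓
Therefore the multiplicative order of 71 modulo 199 is 198.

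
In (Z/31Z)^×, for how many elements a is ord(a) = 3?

2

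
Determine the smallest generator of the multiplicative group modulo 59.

2

φ(59) = 59 − 1 = 58 = 2 · 29.
Test candidates g = 2, 3, … against the prime factors q ∈ {2, 29} of φ(59): g is a generator iff g^(58/q) ≢ 1 for every such q.
g = 2: 2^29 ≡ 58; 2^2 ≡ 4 — none is 1, so 2 is a primitive root.
Hence the least primitive root of 59 is 2.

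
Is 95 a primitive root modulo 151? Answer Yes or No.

No

φ(151) = 151 − 1 = 150 = 2 · 3 · 5^2.
Test 95^(150/q) mod 151 for each prime factor q of 150:
95^75 ≡ 1 (mod 151)  [q = 2: ≡ 1 ✗]
95^50 ≡ 32 (mod 151)  [q = 3: ≢ 1 ✓]
95^30 ≡ 8 (mod 151)  [q = 5: ≢ 1 ✓]
The check at q = 2 fails, so 95 generates a proper subgroup.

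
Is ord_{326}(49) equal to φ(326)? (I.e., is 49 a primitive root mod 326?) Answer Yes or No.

φ(326) = φ(2)·φ(163) = 1·162 = 162 = 2 · 3^4.
An element g generates (Z/326Z)^× iff g^(162/q) ≢ 1 (mod 326) for each prime q ∈ {2, 3}.
49^81 ≡ 1 (mod 326)  [q = 2: ≡ 1 ✗]
49^54 ≡ 221 (mod 326)  [q = 3: ≢ 1 ✓]
The check at q = 2 fails, so 49 generates a proper subgroup.

No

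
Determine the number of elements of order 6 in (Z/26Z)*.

φ(26) = φ(2)·φ(13) = 1·12 = 12 = 2^2 · 3.
(Z/26Z)^× is cyclic (|G| = 12); a cyclic group of order m has exactly φ(d) elements of each order d | m, and none otherwise.
6 = 2 · 3 divides 12, and φ(6) = 2.

2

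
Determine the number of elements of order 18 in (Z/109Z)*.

6

φ(109) = 109 − 1 = 108 = 2^2 · 3^3.
(Z/109Z)^× is cyclic (|G| = 108); a cyclic group of order m has exactly φ(d) elements of each order d | m, and none otherwise.
18 = 2 · 3^2 divides 108, and φ(18) = 6.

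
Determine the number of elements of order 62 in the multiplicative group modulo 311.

30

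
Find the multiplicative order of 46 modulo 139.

69

ord(46) | φ(139) = 139 − 1 = 138 = 2 · 3 · 23.
Divisors of 138: 1, 2, 3, 6, 23, 46, 69, 138.
Evaluate successive powers at the divisors of 138:
46^1 ≡ 46 (mod 139)
46^2 ≡ 31 (mod 139)
46^3 ≡ 36 (mod 139)
46^6 ≡ 45 (mod 139)
46^23 ≡ 42 (mod 139)
46^46 ≡ 96 (mod 139)
46^69 ≡ 1 (mod 139) ✓
Therefore the multiplicative order of 46 modulo 139 is 69.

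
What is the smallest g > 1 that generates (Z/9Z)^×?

φ(9) = φ(3^2) = 3·(3−1) = 6 = 2 · 3.
Test candidates g = 2, 3, … against the prime factors q ∈ {2, 3} of φ(9): g is a generator iff g^(6/q) ≢ 1 for every such q.
g = 2: 2^3 ≡ 8; 2^2 ≡ 4 — none is 1, so 2 is a primitive root.
Hence the least primitive root of 9 is 2.

2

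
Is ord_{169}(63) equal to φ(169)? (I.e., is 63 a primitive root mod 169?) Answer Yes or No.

Yes

φ(169) = φ(13^2) = 13·(13−1) = 156 = 2^2 · 3 · 13.
Test 63^(156/q) mod 169 for each prime factor q of 156:
63^78 ≡ 168 (mod 169)  [q = 2: ≢ 1 ✓]
63^52 ≡ 146 (mod 169)  [q = 3: ≢ 1 ✓]
63^12 ≡ 157 (mod 169)  [q = 13: ≢ 1 ✓]
None equal 1, so ord_169(63) = 156: 63 is a primitive root.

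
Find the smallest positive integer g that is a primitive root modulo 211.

φ(211) = 211 − 1 = 210 = 2 · 3 · 5 · 7.
g is a primitive root iff g^(210/q) ≢ 1 (mod 211) for each prime q ∈ {2, 3, 5, 7}.
g = 2: 2^105 ≡ 210; 2^70 ≡ 196; 2^42 ≡ 107; 2^30 ≡ 171 — none is 1, so 2 is a primitive root.
Hence the least primitive root of 211 is 2.

2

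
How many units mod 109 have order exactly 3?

2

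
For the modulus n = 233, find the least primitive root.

φ(233) = 233 − 1 = 232 = 2^3 · 29.
g is a primitive root iff g^(232/q) ≢ 1 (mod 233) for each prime q ∈ {2, 29}.
g = 2: 2^116 ≡ 1 — hits 1, so not a primitive root.
g = 3: 3^116 ≡ 232; 3^8 ≡ 37 — none is 1, so 3 is a primitive root.
The smallest primitive root modulo 233 is 3.

3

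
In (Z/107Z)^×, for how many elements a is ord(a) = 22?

φ(107) = 107 − 1 = 106 = 2 · 53.
Since (Z/107Z)^× is cyclic of order 106, the number of elements of order d is φ(d) when d | 106 and 0 otherwise.
22 does not divide 106, so no element of (Z/107Z)^× has order 22.

0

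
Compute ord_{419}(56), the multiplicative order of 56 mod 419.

418

By Lagrange's theorem, ord_419(56) divides φ(419) = 419 − 1 = 418 = 2 · 11 · 19.
Divisors of 418: 1, 2, 11, 19, 22, 38, 209, 418.
Check 56^d mod 419 for each divisor in increasing order:
56^1 ≡ 56 (mod 419)
56^2 ≡ 203 (mod 419)
56^11 ≡ 211 (mod 419)
56^19 ≡ 360 (mod 419)
56^22 ≡ 107 (mod 419)
56^38 ≡ 129 (mod 419)
56^209 ≡ 418 (mod 419)
56^418 ≡ 1 (mod 419) ✓
Hence ord(56) = 418.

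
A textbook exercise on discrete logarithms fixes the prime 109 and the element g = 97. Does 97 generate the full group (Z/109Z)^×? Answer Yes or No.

No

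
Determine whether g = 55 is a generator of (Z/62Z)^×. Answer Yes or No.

Yes

φ(62) = φ(2)·φ(31) = 1·30 = 30 = 2 · 3 · 5.
An element g generates (Z/62Z)^× iff g^(30/q) ≢ 1 (mod 62) for each prime q ∈ {2, 3, 5}.
55^15 ≡ 61 (mod 62)  [q = 2: ≢ 1 ✓]
55^10 ≡ 25 (mod 62)  [q = 3: ≢ 1 ✓]
55^6 ≡ 35 (mod 62)  [q = 5: ≢ 1 ✓]
Every test exponent gives a nontrivial residue, hence 55 generates the full group.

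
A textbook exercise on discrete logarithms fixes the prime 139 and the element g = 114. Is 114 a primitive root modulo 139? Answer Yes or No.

Yes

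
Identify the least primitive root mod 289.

φ(289) = φ(17^2) = 17·(17−1) = 272 = 2^4 · 17.
Test candidates g = 2, 3, … against the prime factors q ∈ {2, 17} of φ(289): g is a generator iff g^(272/q) ≢ 1 for every such q.
g = 2: 2^136 ≡ 1 — hits 1, so not a primitive root.
g = 3: 3^136 ≡ 288; 3^16 ≡ 171 — none is 1, so 3 is a primitive root.
Hence the least primitive root of 289 is 3.

3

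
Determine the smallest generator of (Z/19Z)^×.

2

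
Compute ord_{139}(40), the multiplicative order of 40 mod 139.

The order of 40 must divide φ(139) = 139 − 1 = 138 = 2 · 3 · 23.
Divisors of 138: 1, 2, 3, 6, 23, 46, 69, 138.
Compute 40^d (mod 139) for the divisors d until we hit 1:
40^1 ≡ 40 (mod 139)
40^2 ≡ 71 (mod 139)
40^3 ≡ 60 (mod 139)
40^6 ≡ 125 (mod 139)
40^23 ≡ 43 (mod 139)
40^46 ≡ 42 (mod 139)
40^69 ≡ 138 (mod 139)
40^138 ≡ 1 (mod 139) ✓
Hence ord(40) = 138.

138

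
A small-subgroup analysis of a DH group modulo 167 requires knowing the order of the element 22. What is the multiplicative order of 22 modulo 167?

83

ord(22) | φ(167) = 167 − 1 = 166 = 2 · 83.
Divisors of 166: 1, 2, 83, 166.
Compute 22^d (mod 167) for the divisors d until we hit 1:
22^1 ≡ 22
22^2 ≡ 150
22^83 ≡ 1
Therefore the multiplicative order of 22 modulo 167 is 83.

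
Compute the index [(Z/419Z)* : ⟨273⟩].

Since 273 ∈ (Z/419Z)^×, its order divides φ(419) = 419 − 1 = 418 = 2 · 11 · 19.
Divisors of 418: 1, 2, 11, 19, 22, 38, 209, 418.
Test each divisor d:
273^1 ≡ 273 (mod 419)
273^2 ≡ 366 (mod 419)
273^11 ≡ 248 (mod 419)
273^19 ≡ 348 (mod 419)
273^22 ≡ 330 (mod 419)
273^38 ≡ 13 (mod 419)
273^209 ≡ 1 (mod 419) ✓
The order of 273 is 209, so the subgroup it generates has 209 elements.
[(Z/419Z)^× : ⟨273⟩] = 418/209 = 2.

2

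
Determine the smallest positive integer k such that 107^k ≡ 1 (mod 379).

27

ord(107) | φ(379) = 379 − 1 = 378 = 2 · 3^3 · 7.
Divisors of 378: 1, 2, 3, 6, 7, 9, 14, 18, 21, 27, 42, 54, 63, 126, 189, 378.
Test each divisor d:
107^1 ≡ 107 (mod 379)
107^2 ≡ 79 (mod 379)
107^3 ≡ 115 (mod 379)
107^6 ≡ 339 (mod 379)
107^7 ≡ 268 (mod 379)
107^9 ≡ 327 (mod 379)
107^14 ≡ 193 (mod 379)
107^18 ≡ 51 (mod 379)
107^21 ≡ 180 (mod 379)
107^27 ≡ 1 (mod 379) ✓
Hence ord(107) = 27.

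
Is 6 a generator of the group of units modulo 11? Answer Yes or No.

Yes

φ(11) = 11 − 1 = 10 = 2 · 5.
An element g generates (Z/11Z)^× iff g^(10/q) ≢ 1 (mod 11) for each prime q ∈ {2, 5}.
6^5 ≡ 10 (mod 11)  [q = 2: ≢ 1 ✓]
6^2 ≡ 3 (mod 11)  [q = 5: ≢ 1 ✓]
All checks pass, so 6 has order 10 and is a primitive root modulo 11.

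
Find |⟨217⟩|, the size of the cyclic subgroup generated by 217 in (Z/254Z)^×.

By Lagrange's theorem, ord_254(217) divides φ(254) = φ(2)·φ(127) = 1·126 = 126 = 2 · 3^2 · 7.
Divisors of 126: 1, 2, 3, 6, 7, 9, 14, 18, 21, 42, 63, 126.
Check 217^d mod 254 for each divisor in increasing order:
217^1 ≡ 217 (mod 254)
217^2 ≡ 99 (mod 254)
217^3 ≡ 147 (mod 254)
217^6 ≡ 19 (mod 254)
217^7 ≡ 59 (mod 254)
217^9 ≡ 253 (mod 254)
217^14 ≡ 179 (mod 254)
217^18 ≡ 1 (mod 254) ✓
Hence ord(217) = 18.

18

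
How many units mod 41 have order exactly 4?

φ(41) = 41 − 1 = 40 = 2^3 · 5.
(Z/41Z)^× is cyclic (|G| = 40); a cyclic group of order m has exactly φ(d) elements of each order d | m, and none otherwise.
4 = 2^2 divides 40, and φ(4) = 2.

2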